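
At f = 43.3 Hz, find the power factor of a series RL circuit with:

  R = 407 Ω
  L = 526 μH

Step 1 — Angular frequency: ω = 2π·f = 2π·43.3 = 272.1 rad/s.
Step 2 — Component impedances:
  R: Z = R = 407 Ω
  L: Z = jωL = j·272.1·0.000526 = 0 + j0.1431 Ω
Step 3 — Series combination: Z_total = R + L = 407 + j0.1431 Ω = 407∠0.0° Ω.
Step 4 — Power factor: PF = cos(φ) = Re(Z)/|Z| = 407/407 = 1.
Step 5 — Type: Im(Z) = 0.1431 ⇒ lagging (phase φ = 0.0°).

PF = 1 (lagging, φ = 0.0°)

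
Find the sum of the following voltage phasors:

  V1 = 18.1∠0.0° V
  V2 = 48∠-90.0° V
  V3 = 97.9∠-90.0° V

Step 1 — Convert each phasor to rectangular form:
  V1 = 18.1·(cos(0.0°) + j·sin(0.0°)) = 18.1 V
  V2 = 48·(cos(-90.0°) + j·sin(-90.0°)) = 0 - j48 V
  V3 = 97.9·(cos(-90.0°) + j·sin(-90.0°)) = 0 - j97.9 V
Step 2 — Sum components: V_total = 18.1 - j145.9 V.
Step 3 — Convert to polar: |V_total| = 147 V, ∠V_total = -82.9°.

V_total = 147∠-82.9° V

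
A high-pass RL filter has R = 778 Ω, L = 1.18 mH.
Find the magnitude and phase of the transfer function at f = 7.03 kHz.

Step 1 — Angular frequency: ω = 2π·7030 = 4.417e+04 rad/s.
Step 2 — Transfer function: H(jω) = jωL/(R + jωL).
Step 3 — Numerator jωL = j·52.12; denominator R + jωL = 778 + j52.12.
Step 4 — H = 0.004468 + j0.06669.
Step 5 — Magnitude: |H| = 0.06684 (-23.5 dB); phase: φ = 86.2°.

|H| = 0.06684 (-23.5 dB), φ = 86.2°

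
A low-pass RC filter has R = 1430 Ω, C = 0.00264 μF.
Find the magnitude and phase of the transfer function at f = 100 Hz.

Step 1 — Angular frequency: ω = 2π·100 = 628.3 rad/s.
Step 2 — Transfer function: H(jω) = 1/(1 + jωRC).
Step 3 — Denominator: 1 + jωRC = 1 + j·628.3·1430·2.64e-09 = 1 + j0.002372.
Step 4 — H = 1 - j0.002372.
Step 5 — Magnitude: |H| = 1 (-0.0 dB); phase: φ = -0.1°.

|H| = 1 (-0.0 dB), φ = -0.1°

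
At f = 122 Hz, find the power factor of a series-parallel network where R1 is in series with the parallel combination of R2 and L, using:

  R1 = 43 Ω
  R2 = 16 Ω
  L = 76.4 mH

Step 1 — Angular frequency: ω = 2π·f = 2π·122 = 766.5 rad/s.
Step 2 — Component impedances:
  R1: Z = R = 43 Ω
  R2: Z = R = 16 Ω
  L: Z = jωL = j·766.5·0.0764 = 0 + j58.56 Ω
Step 3 — Parallel branch: R2 || L = 1/(1/R2 + 1/L) = 14.89 + j4.068 Ω.
Step 4 — Series with R1: Z_total = R1 + (R2 || L) = 57.89 + j4.068 Ω = 58.03∠4.0° Ω.
Step 5 — Power factor: PF = cos(φ) = Re(Z)/|Z| = 57.8887/58.0314 = 0.9975.
Step 6 — Type: Im(Z) = 4.068 ⇒ lagging (phase φ = 4.0°).

PF = 0.9975 (lagging, φ = 4.0°)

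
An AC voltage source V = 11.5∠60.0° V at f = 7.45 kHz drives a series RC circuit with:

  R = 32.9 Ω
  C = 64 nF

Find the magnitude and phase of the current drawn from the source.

Step 1 — Angular frequency: ω = 2π·f = 2π·7450 = 4.681e+04 rad/s.
Step 2 — Component impedances:
  R: Z = R = 32.9 Ω
  C: Z = 1/(jωC) = -j/(ω·C) = 0 - j333.8 Ω
Step 3 — Series combination: Z_total = R + C = 32.9 - j333.8 Ω = 335.4∠-84.4° Ω.
Step 4 — Source phasor: V = 11.5∠60.0° V = 5.75 + j9.959 V.
Step 5 — Ohm's law: I = V / Z_total = (5.75 + j9.959) / (32.9 - j333.8) = -0.02787 + j0.01997 A.
Step 6 — Convert to polar: |I| = 0.03429 A, ∠I = 144.4°.

I = 0.03429∠144.4° A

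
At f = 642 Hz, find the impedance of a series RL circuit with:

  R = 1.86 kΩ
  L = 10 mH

Step 1 — Angular frequency: ω = 2π·f = 2π·642 = 4034 rad/s.
Step 2 — Component impedances:
  R: Z = R = 1860 Ω
  L: Z = jωL = j·4034·0.01 = 0 + j40.34 Ω
Step 3 — Series combination: Z_total = R + L = 1860 + j40.34 Ω = 1860∠1.2° Ω.

Z = 1860 + j40.34 Ω = 1860∠1.2° Ω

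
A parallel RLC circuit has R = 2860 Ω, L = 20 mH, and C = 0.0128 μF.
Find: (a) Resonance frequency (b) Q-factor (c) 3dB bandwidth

Step 1 — Resonance: ω₀ = 1/√(LC) = 1/√(0.02·1.28e-08) = 6.25e+04 rad/s.
Step 2 — f₀ = ω₀/(2π) = 9947 Hz.
Step 3 — Parallel Q: Q = R/(ω₀L) = 2860/(6.25e+04·0.02) = 2.288.
Step 4 — Bandwidth: Δω = ω₀/Q = 2.732e+04 rad/s; BW = Δω/(2π) = 4348 Hz.

(a) f₀ = 9947 Hz  (b) Q = 2.288  (c) BW = 4348 Hz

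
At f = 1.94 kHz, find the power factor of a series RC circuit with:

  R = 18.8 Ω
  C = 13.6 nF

Step 1 — Angular frequency: ω = 2π·f = 2π·1940 = 1.219e+04 rad/s.
Step 2 — Component impedances:
  R: Z = R = 18.8 Ω
  C: Z = 1/(jωC) = -j/(ω·C) = 0 - j6032 Ω
Step 3 — Series combination: Z_total = R + C = 18.8 - j6032 Ω = 6032∠-89.8° Ω.
Step 4 — Power factor: PF = cos(φ) = Re(Z)/|Z| = 18.8/6032 = 0.003117.
Step 5 — Type: Im(Z) = -6032 ⇒ leading (phase φ = -89.8°).

PF = 0.003117 (leading, φ = -89.8°)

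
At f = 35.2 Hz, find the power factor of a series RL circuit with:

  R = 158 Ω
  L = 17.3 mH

Step 1 — Angular frequency: ω = 2π·f = 2π·35.2 = 221.2 rad/s.
Step 2 — Component impedances:
  R: Z = R = 158 Ω
  L: Z = jωL = j·221.2·0.0173 = 0 + j3.826 Ω
Step 3 — Series combination: Z_total = R + L = 158 + j3.826 Ω = 158∠1.4° Ω.
Step 4 — Power factor: PF = cos(φ) = Re(Z)/|Z| = 158/158.05 = 0.9997.
Step 5 — Type: Im(Z) = 3.826 ⇒ lagging (phase φ = 1.4°).

PF = 0.9997 (lagging, φ = 1.4°)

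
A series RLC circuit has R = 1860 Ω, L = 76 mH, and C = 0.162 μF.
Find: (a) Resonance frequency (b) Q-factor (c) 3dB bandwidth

Step 1 — Resonance: ω₀ = 1/√(LC) = 1/√(0.076·1.62e-07) = 9012 rad/s.
Step 2 — f₀ = ω₀/(2π) = 1434 Hz.
Step 3 — Series Q: Q = ω₀L/R = 9012·0.076/1860 = 0.3682.
Step 4 — Bandwidth: Δω = ω₀/Q = 2.447e+04 rad/s; BW = Δω/(2π) = 3895 Hz.

(a) f₀ = 1434 Hz  (b) Q = 0.3682  (c) BW = 3895 Hz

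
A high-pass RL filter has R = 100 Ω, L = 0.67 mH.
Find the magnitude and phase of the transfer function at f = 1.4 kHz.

Step 1 — Angular frequency: ω = 2π·1400 = 8796 rad/s.
Step 2 — Transfer function: H(jω) = jωL/(R + jωL).
Step 3 — Numerator jωL = j·5.894; denominator R + jωL = 100 + j5.894.
Step 4 — H = 0.003461 + j0.05873.
Step 5 — Magnitude: |H| = 0.05883 (-24.6 dB); phase: φ = 86.6°.

|H| = 0.05883 (-24.6 dB), φ = 86.6°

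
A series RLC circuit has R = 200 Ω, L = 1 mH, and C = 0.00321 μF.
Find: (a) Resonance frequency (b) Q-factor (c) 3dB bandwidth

Step 1 — Resonance condition Im(Z)=0 gives ω₀ = 1/√(LC).
Step 2 — ω₀ = 1/√(0.001·3.21e-09) = 5.581e+05 rad/s.
Step 3 — f₀ = ω₀/(2π) = 8.883e+04 Hz.
Step 4 — Series Q: Q = ω₀L/R = 5.581e+05·0.001/200 = 2.791.
Step 5 — 3dB bandwidth: Δω = ω₀/Q = 2e+05 rad/s; BW = Δω/(2π) = 3.183e+04 Hz.

(a) f₀ = 8.883e+04 Hz  (b) Q = 2.791  (c) BW = 3.183e+04 Hz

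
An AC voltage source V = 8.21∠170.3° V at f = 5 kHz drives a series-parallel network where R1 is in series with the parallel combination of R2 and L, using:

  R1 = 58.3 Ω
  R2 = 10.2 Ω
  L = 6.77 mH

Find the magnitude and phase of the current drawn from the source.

Step 1 — Angular frequency: ω = 2π·f = 2π·5000 = 3.142e+04 rad/s.
Step 2 — Component impedances:
  R1: Z = R = 58.3 Ω
  R2: Z = R = 10.2 Ω
  L: Z = jωL = j·3.142e+04·0.00677 = 0 + j212.7 Ω
Step 3 — Parallel branch: R2 || L = 1/(1/R2 + 1/L) = 10.18 + j0.488 Ω.
Step 4 — Series with R1: Z_total = R1 + (R2 || L) = 68.48 + j0.488 Ω = 68.48∠0.4° Ω.
Step 5 — Source phasor: V = 8.21∠170.3° V = -8.093 + j1.383 V.
Step 6 — Ohm's law: I = V / Z_total = (-8.093 + j1.383) / (68.48 + j0.488) = -0.118 + j0.02104 A.
Step 7 — Convert to polar: |I| = 0.1199 A, ∠I = 169.9°.

I = 0.1199∠169.9° A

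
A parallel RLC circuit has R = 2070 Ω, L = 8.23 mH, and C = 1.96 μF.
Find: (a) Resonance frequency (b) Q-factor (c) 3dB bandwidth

Step 1 — Resonance: ω₀ = 1/√(LC) = 1/√(0.00823·1.96e-06) = 7874 rad/s.
Step 2 — f₀ = ω₀/(2π) = 1253 Hz.
Step 3 — Parallel Q: Q = R/(ω₀L) = 2070/(7874·0.00823) = 31.94.
Step 4 — Bandwidth: Δω = ω₀/Q = 246.5 rad/s; BW = Δω/(2π) = 39.23 Hz.

(a) f₀ = 1253 Hz  (b) Q = 31.94  (c) BW = 39.23 Hz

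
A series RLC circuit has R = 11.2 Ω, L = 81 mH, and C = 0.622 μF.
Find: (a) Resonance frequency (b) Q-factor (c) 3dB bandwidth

Step 1 — Resonance condition Im(Z)=0 gives ω₀ = 1/√(LC).
Step 2 — ω₀ = 1/√(0.081·6.22e-07) = 4455 rad/s.
Step 3 — f₀ = ω₀/(2π) = 709.1 Hz.
Step 4 — Series Q: Q = ω₀L/R = 4455·0.081/11.2 = 32.22.
Step 5 — 3dB bandwidth: Δω = ω₀/Q = 138.3 rad/s; BW = Δω/(2π) = 22.01 Hz.

(a) f₀ = 709.1 Hz  (b) Q = 32.22  (c) BW = 22.01 Hz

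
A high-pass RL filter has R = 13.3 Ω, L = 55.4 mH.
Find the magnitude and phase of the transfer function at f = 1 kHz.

Step 1 — Angular frequency: ω = 2π·1000 = 6283 rad/s.
Step 2 — Transfer function: H(jω) = jωL/(R + jωL).
Step 3 — Numerator jωL = j·348.1; denominator R + jωL = 13.3 + j348.1.
Step 4 — H = 0.9985 + j0.03815.
Step 5 — Magnitude: |H| = 0.9993 (-0.0 dB); phase: φ = 2.2°.

|H| = 0.9993 (-0.0 dB), φ = 2.2°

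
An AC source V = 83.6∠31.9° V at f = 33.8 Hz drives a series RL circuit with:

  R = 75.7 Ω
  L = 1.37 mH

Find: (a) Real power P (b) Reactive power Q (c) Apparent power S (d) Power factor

Step 1 — Angular frequency: ω = 2π·f = 2π·33.8 = 212.4 rad/s.
Step 2 — Component impedances:
  R: Z = R = 75.7 Ω
  L: Z = jωL = j·212.4·0.00137 = 0 + j0.2909 Ω
Step 3 — Series combination: Z_total = R + L = 75.7 + j0.2909 Ω = 75.7∠0.2° Ω.
Step 4 — Source phasor: V = 83.6∠31.9° V = 70.97 + j44.18 V.
Step 5 — Current: I = V / Z = 0.9398 + j0.58 A = 1.104∠31.7° A.
Step 6 — Complex power: S = V·I* = 92.32 + j0.3548 VA.
Step 7 — Real power: P = Re(S) = 92.32 W.
Step 8 — Reactive power: Q = Im(S) = 0.3548 VAR.
Step 9 — Apparent power: |S| = 92.32 VA.
Step 10 — Power factor: PF = P/|S| = 1 (lagging).

(a) P = 92.32 W  (b) Q = 0.3548 VAR  (c) S = 92.32 VA  (d) PF = 1 (lagging)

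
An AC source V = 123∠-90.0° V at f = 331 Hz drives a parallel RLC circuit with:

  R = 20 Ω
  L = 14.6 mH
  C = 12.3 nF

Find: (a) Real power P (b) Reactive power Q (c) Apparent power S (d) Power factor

Step 1 — Angular frequency: ω = 2π·f = 2π·331 = 2080 rad/s.
Step 2 — Component impedances:
  R: Z = R = 20 Ω
  L: Z = jωL = j·2080·0.0146 = 0 + j30.36 Ω
  C: Z = 1/(jωC) = -j/(ω·C) = 0 - j3.909e+04 Ω
Step 3 — Parallel combination: 1/Z_total = 1/R + 1/L + 1/C; Z_total = 13.96 + j9.185 Ω = 16.71∠33.4° Ω.
Step 4 — Source phasor: V = 123∠-90.0° V = 0 - j123 V.
Step 5 — Current: I = V / Z = -4.048 - j6.15 A = 7.362∠-123.4° A.
Step 6 — Complex power: S = V·I* = 756.5 + j497.9 VA.
Step 7 — Real power: P = Re(S) = 756.5 W.
Step 8 — Reactive power: Q = Im(S) = 497.9 VAR.
Step 9 — Apparent power: |S| = 905.6 VA.
Step 10 — Power factor: PF = P/|S| = 0.8353 (lagging).

(a) P = 756.5 W  (b) Q = 497.9 VAR  (c) S = 905.6 VA  (d) PF = 0.8353 (lagging)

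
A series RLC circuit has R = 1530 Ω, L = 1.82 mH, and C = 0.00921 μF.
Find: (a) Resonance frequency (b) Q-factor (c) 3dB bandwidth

Step 1 — Resonance condition Im(Z)=0 gives ω₀ = 1/√(LC).
Step 2 — ω₀ = 1/√(0.00182·9.21e-09) = 2.442e+05 rad/s.
Step 3 — f₀ = ω₀/(2π) = 3.887e+04 Hz.
Step 4 — Series Q: Q = ω₀L/R = 2.442e+05·0.00182/1530 = 0.2905.
Step 5 — 3dB bandwidth: Δω = ω₀/Q = 8.407e+05 rad/s; BW = Δω/(2π) = 1.338e+05 Hz.

(a) f₀ = 3.887e+04 Hz  (b) Q = 0.2905  (c) BW = 1.338e+05 Hz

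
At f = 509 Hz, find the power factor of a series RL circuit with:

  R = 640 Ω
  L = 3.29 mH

Step 1 — Angular frequency: ω = 2π·f = 2π·509 = 3198 rad/s.
Step 2 — Component impedances:
  R: Z = R = 640 Ω
  L: Z = jωL = j·3198·0.00329 = 0 + j10.52 Ω
Step 3 — Series combination: Z_total = R + L = 640 + j10.52 Ω = 640.1∠0.9° Ω.
Step 4 — Power factor: PF = cos(φ) = Re(Z)/|Z| = 640/640.09 = 0.9999.
Step 5 — Type: Im(Z) = 10.52 ⇒ lagging (phase φ = 0.9°).

PF = 0.9999 (lagging, φ = 0.9°)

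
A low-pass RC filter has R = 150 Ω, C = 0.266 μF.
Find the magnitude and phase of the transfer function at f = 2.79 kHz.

Step 1 — Angular frequency: ω = 2π·2790 = 1.753e+04 rad/s.
Step 2 — Transfer function: H(jω) = 1/(1 + jωRC).
Step 3 — Denominator: 1 + jωRC = 1 + j·1.753e+04·150·2.66e-07 = 1 + j0.6995.
Step 4 — H = 0.6715 - j0.4697.
Step 5 — Magnitude: |H| = 0.8194 (-1.7 dB); phase: φ = -35.0°.

|H| = 0.8194 (-1.7 dB), φ = -35.0°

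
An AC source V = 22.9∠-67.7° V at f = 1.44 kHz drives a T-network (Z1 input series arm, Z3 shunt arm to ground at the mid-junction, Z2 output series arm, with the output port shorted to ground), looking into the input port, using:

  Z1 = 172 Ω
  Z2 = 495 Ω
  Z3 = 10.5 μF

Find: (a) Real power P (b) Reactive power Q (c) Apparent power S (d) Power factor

Step 1 — Angular frequency: ω = 2π·f = 2π·1440 = 9048 rad/s.
Step 2 — Component impedances:
  Z1: Z = R = 172 Ω
  Z2: Z = R = 495 Ω
  Z3: Z = 1/(jωC) = -j/(ω·C) = 0 - j10.53 Ω
Step 3 — With the output port shorted to ground, the output series arm Z2 runs from the junction to ground; the shunt arm Z3 also runs from the junction to ground. They appear in parallel: Z3 || Z2 = 0.2237 - j10.52 Ω.
Step 4 — Series with input arm Z1: Z_in = Z1 + (Z3 || Z2) = 172.2 - j10.52 Ω = 172.5∠-3.5° Ω.
Step 5 — Source phasor: V = 22.9∠-67.7° V = 8.69 - j21.19 V.
Step 6 — Current: I = V / Z = 0.05776 - j0.1195 A = 0.1327∠-64.2° A.
Step 7 — Complex power: S = V·I* = 3.034 - j0.1853 VA.
Step 8 — Real power: P = Re(S) = 3.034 W.
Step 9 — Reactive power: Q = Im(S) = -0.1853 VAR.
Step 10 — Apparent power: |S| = 3.039 VA.
Step 11 — Power factor: PF = P/|S| = 0.9981 (leading).

(a) P = 3.034 W  (b) Q = -0.1853 VAR  (c) S = 3.039 VA  (d) PF = 0.9981 (leading)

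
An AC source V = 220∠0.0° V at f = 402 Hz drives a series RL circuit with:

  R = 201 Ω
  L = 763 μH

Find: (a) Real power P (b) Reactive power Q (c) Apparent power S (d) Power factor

Step 1 — Angular frequency: ω = 2π·f = 2π·402 = 2526 rad/s.
Step 2 — Component impedances:
  R: Z = R = 201 Ω
  L: Z = jωL = j·2526·0.000763 = 0 + j1.927 Ω
Step 3 — Series combination: Z_total = R + L = 201 + j1.927 Ω = 201∠0.5° Ω.
Step 4 — Source phasor: V = 220∠0.0° V = 220 V.
Step 5 — Current: I = V / Z = 1.094 - j0.01049 A = 1.094∠-0.5° A.
Step 6 — Complex power: S = V·I* = 240.8 + j2.309 VA.
Step 7 — Real power: P = Re(S) = 240.8 W.
Step 8 — Reactive power: Q = Im(S) = 2.309 VAR.
Step 9 — Apparent power: |S| = 240.8 VA.
Step 10 — Power factor: PF = P/|S| = 1 (lagging).

(a) P = 240.8 W  (b) Q = 2.309 VAR  (c) S = 240.8 VA  (d) PF = 1 (lagging)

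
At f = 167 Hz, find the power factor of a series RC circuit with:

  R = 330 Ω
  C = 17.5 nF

Step 1 — Angular frequency: ω = 2π·f = 2π·167 = 1049 rad/s.
Step 2 — Component impedances:
  R: Z = R = 330 Ω
  C: Z = 1/(jωC) = -j/(ω·C) = 0 - j5.446e+04 Ω
Step 3 — Series combination: Z_total = R + C = 330 - j5.446e+04 Ω = 5.446e+04∠-89.7° Ω.
Step 4 — Power factor: PF = cos(φ) = Re(Z)/|Z| = 330/54459 = 0.00606.
Step 5 — Type: Im(Z) = -5.446e+04 ⇒ leading (phase φ = -89.7°).

PF = 0.00606 (leading, φ = -89.7°)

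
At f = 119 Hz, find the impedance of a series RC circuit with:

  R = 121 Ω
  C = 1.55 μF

Step 1 — Angular frequency: ω = 2π·f = 2π·119 = 747.7 rad/s.
Step 2 — Component impedances:
  R: Z = R = 121 Ω
  C: Z = 1/(jωC) = -j/(ω·C) = 0 - j862.9 Ω
Step 3 — Series combination: Z_total = R + C = 121 - j862.9 Ω = 871.3∠-82.0° Ω.

Z = 121 - j862.9 Ω = 871.3∠-82.0° Ω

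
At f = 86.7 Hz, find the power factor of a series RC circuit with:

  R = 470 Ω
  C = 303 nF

Step 1 — Angular frequency: ω = 2π·f = 2π·86.7 = 544.8 rad/s.
Step 2 — Component impedances:
  R: Z = R = 470 Ω
  C: Z = 1/(jωC) = -j/(ω·C) = 0 - j6058 Ω
Step 3 — Series combination: Z_total = R + C = 470 - j6058 Ω = 6077∠-85.6° Ω.
Step 4 — Power factor: PF = cos(φ) = Re(Z)/|Z| = 470/6076.6 = 0.07735.
Step 5 — Type: Im(Z) = -6058 ⇒ leading (phase φ = -85.6°).

PF = 0.07735 (leading, φ = -85.6°)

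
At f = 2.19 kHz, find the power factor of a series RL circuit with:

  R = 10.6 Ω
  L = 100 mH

Step 1 — Angular frequency: ω = 2π·f = 2π·2190 = 1.376e+04 rad/s.
Step 2 — Component impedances:
  R: Z = R = 10.6 Ω
  L: Z = jωL = j·1.376e+04·0.1 = 0 + j1376 Ω
Step 3 — Series combination: Z_total = R + L = 10.6 + j1376 Ω = 1376∠89.6° Ω.
Step 4 — Power factor: PF = cos(φ) = Re(Z)/|Z| = 10.6/1376 = 0.007703.
Step 5 — Type: Im(Z) = 1376 ⇒ lagging (phase φ = 89.6°).

PF = 0.007703 (lagging, φ = 89.6°)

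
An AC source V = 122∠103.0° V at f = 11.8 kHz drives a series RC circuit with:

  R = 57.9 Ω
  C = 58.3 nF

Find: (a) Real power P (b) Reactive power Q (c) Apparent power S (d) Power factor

Step 1 — Angular frequency: ω = 2π·f = 2π·1.18e+04 = 7.414e+04 rad/s.
Step 2 — Component impedances:
  R: Z = R = 57.9 Ω
  C: Z = 1/(jωC) = -j/(ω·C) = 0 - j231.4 Ω
Step 3 — Series combination: Z_total = R + C = 57.9 - j231.4 Ω = 238.5∠-75.9° Ω.
Step 4 — Source phasor: V = 122∠103.0° V = -27.44 + j118.9 V.
Step 5 — Current: I = V / Z = -0.5115 + j0.009382 A = 0.5116∠178.9° A.
Step 6 — Complex power: S = V·I* = 15.15 - j60.54 VA.
Step 7 — Real power: P = Re(S) = 15.15 W.
Step 8 — Reactive power: Q = Im(S) = -60.54 VAR.
Step 9 — Apparent power: |S| = 62.41 VA.
Step 10 — Power factor: PF = P/|S| = 0.2428 (leading).

(a) P = 15.15 W  (b) Q = -60.54 VAR  (c) S = 62.41 VA  (d) PF = 0.2428 (leading)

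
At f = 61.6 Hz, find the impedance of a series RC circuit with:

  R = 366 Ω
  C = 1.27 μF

Step 1 — Angular frequency: ω = 2π·f = 2π·61.6 = 387 rad/s.
Step 2 — Component impedances:
  R: Z = R = 366 Ω
  C: Z = 1/(jωC) = -j/(ω·C) = 0 - j2034 Ω
Step 3 — Series combination: Z_total = R + C = 366 - j2034 Ω = 2067∠-79.8° Ω.

Z = 366 - j2034 Ω = 2067∠-79.8° Ω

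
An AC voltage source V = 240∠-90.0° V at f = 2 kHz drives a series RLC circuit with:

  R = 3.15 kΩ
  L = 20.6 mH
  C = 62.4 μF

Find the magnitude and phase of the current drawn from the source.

Step 1 — Angular frequency: ω = 2π·f = 2π·2000 = 1.257e+04 rad/s.
Step 2 — Component impedances:
  R: Z = R = 3150 Ω
  L: Z = jωL = j·1.257e+04·0.0206 = 0 + j258.9 Ω
  C: Z = 1/(jωC) = -j/(ω·C) = 0 - j1.275 Ω
Step 3 — Series combination: Z_total = R + L + C = 3150 + j257.6 Ω = 3161∠4.7° Ω.
Step 4 — Source phasor: V = 240∠-90.0° V = 0 - j240 V.
Step 5 — Ohm's law: I = V / Z_total = (0 - j240) / (3150 + j257.6) = -0.006189 - j0.07568 A.
Step 6 — Convert to polar: |I| = 0.07594 A, ∠I = -94.7°.

I = 0.07594∠-94.7° A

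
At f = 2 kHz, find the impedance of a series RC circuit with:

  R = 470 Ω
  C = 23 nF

Step 1 — Angular frequency: ω = 2π·f = 2π·2000 = 1.257e+04 rad/s.
Step 2 — Component impedances:
  R: Z = R = 470 Ω
  C: Z = 1/(jωC) = -j/(ω·C) = 0 - j3460 Ω
Step 3 — Series combination: Z_total = R + C = 470 - j3460 Ω = 3492∠-82.3° Ω.

Z = 470 - j3460 Ω = 3492∠-82.3° Ω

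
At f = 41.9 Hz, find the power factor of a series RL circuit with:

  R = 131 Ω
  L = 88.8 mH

Step 1 — Angular frequency: ω = 2π·f = 2π·41.9 = 263.3 rad/s.
Step 2 — Component impedances:
  R: Z = R = 131 Ω
  L: Z = jωL = j·263.3·0.0888 = 0 + j23.38 Ω
Step 3 — Series combination: Z_total = R + L = 131 + j23.38 Ω = 133.1∠10.1° Ω.
Step 4 — Power factor: PF = cos(φ) = Re(Z)/|Z| = 131/133.07 = 0.9844.
Step 5 — Type: Im(Z) = 23.38 ⇒ lagging (phase φ = 10.1°).

PF = 0.9844 (lagging, φ = 10.1°)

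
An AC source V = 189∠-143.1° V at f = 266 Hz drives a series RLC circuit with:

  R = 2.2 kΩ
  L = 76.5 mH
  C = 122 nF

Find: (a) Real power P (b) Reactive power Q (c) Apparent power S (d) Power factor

Step 1 — Angular frequency: ω = 2π·f = 2π·266 = 1671 rad/s.
Step 2 — Component impedances:
  R: Z = R = 2200 Ω
  L: Z = jωL = j·1671·0.0765 = 0 + j127.9 Ω
  C: Z = 1/(jωC) = -j/(ω·C) = 0 - j4904 Ω
Step 3 — Series combination: Z_total = R + L + C = 2200 - j4776 Ω = 5259∠-65.3° Ω.
Step 4 — Source phasor: V = 189∠-143.1° V = -151.1 - j113.5 V.
Step 5 — Current: I = V / Z = 0.007576 - j0.03513 A = 0.03594∠-77.8° A.
Step 6 — Complex power: S = V·I* = 2.842 - j6.17 VA.
Step 7 — Real power: P = Re(S) = 2.842 W.
Step 8 — Reactive power: Q = Im(S) = -6.17 VAR.
Step 9 — Apparent power: |S| = 6.793 VA.
Step 10 — Power factor: PF = P/|S| = 0.4183 (leading).

(a) P = 2.842 W  (b) Q = -6.17 VAR  (c) S = 6.793 VA  (d) PF = 0.4183 (leading)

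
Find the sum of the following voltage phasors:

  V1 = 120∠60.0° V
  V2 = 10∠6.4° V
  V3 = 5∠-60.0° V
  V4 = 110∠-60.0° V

Step 1 — Convert each phasor to rectangular form:
  V1 = 120·(cos(60.0°) + j·sin(60.0°)) = 60 + j103.9 V
  V2 = 10·(cos(6.4°) + j·sin(6.4°)) = 9.938 + j1.115 V
  V3 = 5·(cos(-60.0°) + j·sin(-60.0°)) = 2.5 - j4.33 V
  V4 = 110·(cos(-60.0°) + j·sin(-60.0°)) = 55 - j95.26 V
Step 2 — Sum components: V_total = 127.4 + j5.445 V.
Step 3 — Convert to polar: |V_total| = 127.6 V, ∠V_total = 2.4°.

V_total = 127.6∠2.4° V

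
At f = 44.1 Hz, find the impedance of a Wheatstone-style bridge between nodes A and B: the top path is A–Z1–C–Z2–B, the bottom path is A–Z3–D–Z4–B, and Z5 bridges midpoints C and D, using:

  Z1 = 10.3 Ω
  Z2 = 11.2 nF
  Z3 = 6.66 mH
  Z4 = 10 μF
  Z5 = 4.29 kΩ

Step 1 — Angular frequency: ω = 2π·f = 2π·44.1 = 277.1 rad/s.
Step 2 — Component impedances:
  Z1: Z = R = 10.3 Ω
  Z2: Z = 1/(jωC) = -j/(ω·C) = 0 - j3.222e+05 Ω
  Z3: Z = jωL = j·277.1·0.00666 = 0 + j1.845 Ω
  Z4: Z = 1/(jωC) = -j/(ω·C) = 0 - j360.9 Ω
  Z5: Z = R = 4290 Ω
Step 3 — Bridge requires nodal analysis (the Z5 bridge couples midpoints C and D, so the two paths cannot be reduced to a simple series/parallel combination). Setting node B to ground and injecting 1 A at node A, the 3-node admittance system at A, C, D solves to V_A = Z_AB = 0.0008029 - j358.7 Ω = 358.7∠-90.0° Ω.

Z = 0.0008029 - j358.7 Ω = 358.7∠-90.0° Ω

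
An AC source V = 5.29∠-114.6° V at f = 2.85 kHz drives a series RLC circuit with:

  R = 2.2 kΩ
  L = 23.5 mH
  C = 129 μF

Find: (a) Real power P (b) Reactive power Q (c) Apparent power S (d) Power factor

Step 1 — Angular frequency: ω = 2π·f = 2π·2850 = 1.791e+04 rad/s.
Step 2 — Component impedances:
  R: Z = R = 2200 Ω
  L: Z = jωL = j·1.791e+04·0.0235 = 0 + j420.8 Ω
  C: Z = 1/(jωC) = -j/(ω·C) = 0 - j0.4329 Ω
Step 3 — Series combination: Z_total = R + L + C = 2200 + j420.4 Ω = 2240∠10.8° Ω.
Step 4 — Source phasor: V = 5.29∠-114.6° V = -2.202 - j4.81 V.
Step 5 — Current: I = V / Z = -0.001369 - j0.001925 A = 0.002362∠-125.4° A.
Step 6 — Complex power: S = V·I* = 0.01227 + j0.002345 VA.
Step 7 — Real power: P = Re(S) = 0.01227 W.
Step 8 — Reactive power: Q = Im(S) = 0.002345 VAR.
Step 9 — Apparent power: |S| = 0.01249 VA.
Step 10 — Power factor: PF = P/|S| = 0.9822 (lagging).

(a) P = 0.01227 W  (b) Q = 0.002345 VAR  (c) S = 0.01249 VA  (d) PF = 0.9822 (lagging)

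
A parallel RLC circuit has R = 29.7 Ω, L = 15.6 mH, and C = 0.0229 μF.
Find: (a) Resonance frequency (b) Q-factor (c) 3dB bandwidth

Step 1 — Resonance: ω₀ = 1/√(LC) = 1/√(0.0156·2.29e-08) = 5.291e+04 rad/s.
Step 2 — f₀ = ω₀/(2π) = 8421 Hz.
Step 3 — Parallel Q: Q = R/(ω₀L) = 29.7/(5.291e+04·0.0156) = 0.03598.
Step 4 — Bandwidth: Δω = ω₀/Q = 1.47e+06 rad/s; BW = Δω/(2π) = 2.34e+05 Hz.

(a) f₀ = 8421 Hz  (b) Q = 0.03598  (c) BW = 2.34e+05 Hz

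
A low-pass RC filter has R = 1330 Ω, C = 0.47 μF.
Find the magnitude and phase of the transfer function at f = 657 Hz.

Step 1 — Angular frequency: ω = 2π·657 = 4128 rad/s.
Step 2 — Transfer function: H(jω) = 1/(1 + jωRC).
Step 3 — Denominator: 1 + jωRC = 1 + j·4128·1330·4.7e-07 = 1 + j2.58.
Step 4 — H = 0.1306 - j0.3369.
Step 5 — Magnitude: |H| = 0.3613 (-8.8 dB); phase: φ = -68.8°.

|H| = 0.3613 (-8.8 dB), φ = -68.8°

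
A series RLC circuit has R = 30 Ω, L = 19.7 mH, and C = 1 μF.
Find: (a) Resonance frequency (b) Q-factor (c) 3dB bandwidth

Step 1 — Resonance: ω₀ = 1/√(LC) = 1/√(0.0197·1e-06) = 7125 rad/s.
Step 2 — f₀ = ω₀/(2π) = 1134 Hz.
Step 3 — Series Q: Q = ω₀L/R = 7125·0.0197/30 = 4.679.
Step 4 — Bandwidth: Δω = ω₀/Q = 1523 rad/s; BW = Δω/(2π) = 242.4 Hz.

(a) f₀ = 1134 Hz  (b) Q = 4.679  (c) BW = 242.4 Hz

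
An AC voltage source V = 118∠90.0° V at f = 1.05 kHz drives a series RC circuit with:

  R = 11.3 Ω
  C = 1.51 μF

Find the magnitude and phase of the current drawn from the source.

Step 1 — Angular frequency: ω = 2π·f = 2π·1050 = 6597 rad/s.
Step 2 — Component impedances:
  R: Z = R = 11.3 Ω
  C: Z = 1/(jωC) = -j/(ω·C) = 0 - j100.4 Ω
Step 3 — Series combination: Z_total = R + C = 11.3 - j100.4 Ω = 101∠-83.6° Ω.
Step 4 — Source phasor: V = 118∠90.0° V = 0 + j118 V.
Step 5 — Ohm's law: I = V / Z_total = (0 + j118) / (11.3 - j100.4) = -1.161 + j0.1307 A.
Step 6 — Convert to polar: |I| = 1.168 A, ∠I = 173.6°.

I = 1.168∠173.6° A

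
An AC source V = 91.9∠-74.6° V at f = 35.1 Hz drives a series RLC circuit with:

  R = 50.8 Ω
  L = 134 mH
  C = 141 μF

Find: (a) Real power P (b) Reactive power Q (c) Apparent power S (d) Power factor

Step 1 — Angular frequency: ω = 2π·f = 2π·35.1 = 220.5 rad/s.
Step 2 — Component impedances:
  R: Z = R = 50.8 Ω
  L: Z = jωL = j·220.5·0.134 = 0 + j29.55 Ω
  C: Z = 1/(jωC) = -j/(ω·C) = 0 - j32.16 Ω
Step 3 — Series combination: Z_total = R + L + C = 50.8 - j2.606 Ω = 50.87∠-2.9° Ω.
Step 4 — Source phasor: V = 91.9∠-74.6° V = 24.4 - j88.6 V.
Step 5 — Current: I = V / Z = 0.5684 - j1.715 A = 1.807∠-71.7° A.
Step 6 — Complex power: S = V·I* = 165.8 - j8.506 VA.
Step 7 — Real power: P = Re(S) = 165.8 W.
Step 8 — Reactive power: Q = Im(S) = -8.506 VAR.
Step 9 — Apparent power: |S| = 166 VA.
Step 10 — Power factor: PF = P/|S| = 0.9987 (leading).

(a) P = 165.8 W  (b) Q = -8.506 VAR  (c) S = 166 VA  (d) PF = 0.9987 (leading)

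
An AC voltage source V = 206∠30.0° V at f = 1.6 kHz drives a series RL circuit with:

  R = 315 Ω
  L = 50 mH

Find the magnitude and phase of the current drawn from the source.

Step 1 — Angular frequency: ω = 2π·f = 2π·1600 = 1.005e+04 rad/s.
Step 2 — Component impedances:
  R: Z = R = 315 Ω
  L: Z = jωL = j·1.005e+04·0.05 = 0 + j502.7 Ω
Step 3 — Series combination: Z_total = R + L = 315 + j502.7 Ω = 593.2∠57.9° Ω.
Step 4 — Source phasor: V = 206∠30.0° V = 178.4 + j103 V.
Step 5 — Ohm's law: I = V / Z_total = (178.4 + j103) / (315 + j502.7) = 0.3068 - j0.1626 A.
Step 6 — Convert to polar: |I| = 0.3473 A, ∠I = -27.9°.

I = 0.3473∠-27.9° A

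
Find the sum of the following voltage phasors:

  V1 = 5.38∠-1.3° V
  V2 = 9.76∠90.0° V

Step 1 — Convert each phasor to rectangular form:
  V1 = 5.38·(cos(-1.3°) + j·sin(-1.3°)) = 5.379 - j0.1221 V
  V2 = 9.76·(cos(90.0°) + j·sin(90.0°)) = 0 + j9.76 V
Step 2 — Sum components: V_total = 5.379 + j9.638 V.
Step 3 — Convert to polar: |V_total| = 11.04 V, ∠V_total = 60.8°.

V_total = 11.04∠60.8° V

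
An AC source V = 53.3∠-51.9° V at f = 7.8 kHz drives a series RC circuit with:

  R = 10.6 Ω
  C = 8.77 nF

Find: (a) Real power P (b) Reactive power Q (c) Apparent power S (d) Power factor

Step 1 — Angular frequency: ω = 2π·f = 2π·7800 = 4.901e+04 rad/s.
Step 2 — Component impedances:
  R: Z = R = 10.6 Ω
  C: Z = 1/(jωC) = -j/(ω·C) = 0 - j2327 Ω
Step 3 — Series combination: Z_total = R + C = 10.6 - j2327 Ω = 2327∠-89.7° Ω.
Step 4 — Source phasor: V = 53.3∠-51.9° V = 32.89 - j41.94 V.
Step 5 — Current: I = V / Z = 0.01809 + j0.01405 A = 0.02291∠37.8° A.
Step 6 — Complex power: S = V·I* = 0.005563 - j1.221 VA.
Step 7 — Real power: P = Re(S) = 0.005563 W.
Step 8 — Reactive power: Q = Im(S) = -1.221 VAR.
Step 9 — Apparent power: |S| = 1.221 VA.
Step 10 — Power factor: PF = P/|S| = 0.004556 (leading).

(a) P = 0.005563 W  (b) Q = -1.221 VAR  (c) S = 1.221 VA  (d) PF = 0.004556 (leading)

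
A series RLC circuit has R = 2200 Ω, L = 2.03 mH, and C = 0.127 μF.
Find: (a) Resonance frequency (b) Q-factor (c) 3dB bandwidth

Step 1 — Resonance condition Im(Z)=0 gives ω₀ = 1/√(LC).
Step 2 — ω₀ = 1/√(0.00203·1.27e-07) = 6.228e+04 rad/s.
Step 3 — f₀ = ω₀/(2π) = 9912 Hz.
Step 4 — Series Q: Q = ω₀L/R = 6.228e+04·0.00203/2200 = 0.05747.
Step 5 — 3dB bandwidth: Δω = ω₀/Q = 1.084e+06 rad/s; BW = Δω/(2π) = 1.725e+05 Hz.

(a) f₀ = 9912 Hz  (b) Q = 0.05747  (c) BW = 1.725e+05 Hz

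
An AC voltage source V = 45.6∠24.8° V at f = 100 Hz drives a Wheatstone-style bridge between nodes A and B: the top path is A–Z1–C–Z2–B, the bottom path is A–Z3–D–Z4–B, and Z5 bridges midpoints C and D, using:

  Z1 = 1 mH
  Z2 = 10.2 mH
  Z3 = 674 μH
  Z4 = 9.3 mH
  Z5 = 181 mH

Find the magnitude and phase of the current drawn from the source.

Step 1 — Angular frequency: ω = 2π·f = 2π·100 = 628.3 rad/s.
Step 2 — Component impedances:
  Z1: Z = jωL = j·628.3·0.001 = 0 + j0.6283 Ω
  Z2: Z = jωL = j·628.3·0.0102 = 0 + j6.409 Ω
  Z3: Z = jωL = j·628.3·0.000674 = 0 + j0.4235 Ω
  Z4: Z = jωL = j·628.3·0.0093 = 0 + j5.843 Ω
  Z5: Z = jωL = j·628.3·0.181 = 0 + j113.7 Ω
Step 3 — Bridge requires nodal analysis (the Z5 bridge couples midpoints C and D, so the two paths cannot be reduced to a simple series/parallel combination). Setting node B to ground and injecting 1 A at node A, the 3-node admittance system at A, C, D solves to V_A = Z_AB = 0 + j3.315 Ω = 3.315∠90.0° Ω.
Step 4 — Source phasor: V = 45.6∠24.8° V = 41.39 + j19.13 V.
Step 5 — Ohm's law: I = V / Z_total = (41.39 + j19.13) / (0 + j3.315) = 5.77 - j12.49 A.
Step 6 — Convert to polar: |I| = 13.76 A, ∠I = -65.2°.

I = 13.76∠-65.2° A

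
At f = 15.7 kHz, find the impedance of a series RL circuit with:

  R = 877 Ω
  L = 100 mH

Step 1 — Angular frequency: ω = 2π·f = 2π·1.57e+04 = 9.865e+04 rad/s.
Step 2 — Component impedances:
  R: Z = R = 877 Ω
  L: Z = jωL = j·9.865e+04·0.1 = 0 + j9865 Ω
Step 3 — Series combination: Z_total = R + L = 877 + j9865 Ω = 9904∠84.9° Ω.

Z = 877 + j9865 Ω = 9904∠84.9° Ω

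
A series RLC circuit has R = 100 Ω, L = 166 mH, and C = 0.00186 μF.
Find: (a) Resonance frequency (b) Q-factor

Step 1 — Resonance condition Im(Z)=0 gives ω₀ = 1/√(LC).
Step 2 — ω₀ = 1/√(0.166·1.86e-09) = 5.691e+04 rad/s.
Step 3 — f₀ = ω₀/(2π) = 9058 Hz.
Step 4 — Series Q: Q = ω₀L/R = 5.691e+04·0.166/100 = 94.47.

(a) f₀ = 9058 Hz  (b) Q = 94.47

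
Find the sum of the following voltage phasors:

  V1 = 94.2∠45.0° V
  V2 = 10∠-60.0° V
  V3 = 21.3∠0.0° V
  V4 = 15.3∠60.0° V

Step 1 — Convert each phasor to rectangular form:
  V1 = 94.2·(cos(45.0°) + j·sin(45.0°)) = 66.61 + j66.61 V
  V2 = 10·(cos(-60.0°) + j·sin(-60.0°)) = 5 - j8.66 V
  V3 = 21.3·(cos(0.0°) + j·sin(0.0°)) = 21.3 V
  V4 = 15.3·(cos(60.0°) + j·sin(60.0°)) = 7.65 + j13.25 V
Step 2 — Sum components: V_total = 100.6 + j71.2 V.
Step 3 — Convert to polar: |V_total| = 123.2 V, ∠V_total = 35.3°.

V_total = 123.2∠35.3° V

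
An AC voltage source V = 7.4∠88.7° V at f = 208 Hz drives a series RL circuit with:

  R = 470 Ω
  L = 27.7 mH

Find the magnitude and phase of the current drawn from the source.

Step 1 — Angular frequency: ω = 2π·f = 2π·208 = 1307 rad/s.
Step 2 — Component impedances:
  R: Z = R = 470 Ω
  L: Z = jωL = j·1307·0.0277 = 0 + j36.2 Ω
Step 3 — Series combination: Z_total = R + L = 470 + j36.2 Ω = 471.4∠4.4° Ω.
Step 4 — Source phasor: V = 7.4∠88.7° V = 0.1679 + j7.398 V.
Step 5 — Ohm's law: I = V / Z_total = (0.1679 + j7.398) / (470 + j36.2) = 0.00156 + j0.01562 A.
Step 6 — Convert to polar: |I| = 0.0157 A, ∠I = 84.3°.

I = 0.0157∠84.3° A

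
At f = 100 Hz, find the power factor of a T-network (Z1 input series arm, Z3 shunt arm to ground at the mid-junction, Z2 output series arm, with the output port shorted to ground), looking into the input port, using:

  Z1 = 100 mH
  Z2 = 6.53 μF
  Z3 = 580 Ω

Step 1 — Angular frequency: ω = 2π·f = 2π·100 = 628.3 rad/s.
Step 2 — Component impedances:
  Z1: Z = jωL = j·628.3·0.1 = 0 + j62.83 Ω
  Z2: Z = 1/(jωC) = -j/(ω·C) = 0 - j243.7 Ω
  Z3: Z = R = 580 Ω
Step 3 — With the output port shorted to ground, the output series arm Z2 runs from the junction to ground; the shunt arm Z3 also runs from the junction to ground. They appear in parallel: Z3 || Z2 = 87.05 - j207.1 Ω.
Step 4 — Series with input arm Z1: Z_in = Z1 + (Z3 || Z2) = 87.05 - j144.3 Ω = 168.5∠-58.9° Ω.
Step 5 — Power factor: PF = cos(φ) = Re(Z)/|Z| = 87.049/168.54 = 0.5165.
Step 6 — Type: Im(Z) = -144.3 ⇒ leading (phase φ = -58.9°).

PF = 0.5165 (leading, φ = -58.9°)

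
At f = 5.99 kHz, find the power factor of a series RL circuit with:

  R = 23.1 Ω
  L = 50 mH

Step 1 — Angular frequency: ω = 2π·f = 2π·5990 = 3.764e+04 rad/s.
Step 2 — Component impedances:
  R: Z = R = 23.1 Ω
  L: Z = jωL = j·3.764e+04·0.05 = 0 + j1882 Ω
Step 3 — Series combination: Z_total = R + L = 23.1 + j1882 Ω = 1882∠89.3° Ω.
Step 4 — Power factor: PF = cos(φ) = Re(Z)/|Z| = 23.1/1882 = 0.01227.
Step 5 — Type: Im(Z) = 1882 ⇒ lagging (phase φ = 89.3°).

PF = 0.01227 (lagging, φ = 89.3°)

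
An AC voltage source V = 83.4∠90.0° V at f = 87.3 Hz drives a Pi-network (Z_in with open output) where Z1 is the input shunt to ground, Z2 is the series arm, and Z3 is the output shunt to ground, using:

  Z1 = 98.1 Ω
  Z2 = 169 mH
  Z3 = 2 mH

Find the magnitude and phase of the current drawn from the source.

Step 1 — Angular frequency: ω = 2π·f = 2π·87.3 = 548.5 rad/s.
Step 2 — Component impedances:
  Z1: Z = R = 98.1 Ω
  Z2: Z = jωL = j·548.5·0.169 = 0 + j92.7 Ω
  Z3: Z = jωL = j·548.5·0.002 = 0 + j1.097 Ω
Step 3 — With open output, the series arm Z2 and the output shunt Z3 appear in series to ground: Z2 + Z3 = 0 + j93.8 Ω.
Step 4 — Parallel with input shunt Z1: Z_in = Z1 || (Z2 + Z3) = 46.85 + j49 Ω = 67.79∠46.3° Ω.
Step 5 — Source phasor: V = 83.4∠90.0° V = 0 + j83.4 V.
Step 6 — Ohm's law: I = V / Z_total = (0 + j83.4) / (46.85 + j49) = 0.8892 + j0.8502 A.
Step 7 — Convert to polar: |I| = 1.23 A, ∠I = 43.7°.

I = 1.23∠43.7° A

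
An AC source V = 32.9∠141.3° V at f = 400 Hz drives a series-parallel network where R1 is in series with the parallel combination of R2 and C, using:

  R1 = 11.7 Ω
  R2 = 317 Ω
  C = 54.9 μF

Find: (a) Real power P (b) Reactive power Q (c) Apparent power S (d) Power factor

Step 1 — Angular frequency: ω = 2π·f = 2π·400 = 2513 rad/s.
Step 2 — Component impedances:
  R1: Z = R = 11.7 Ω
  R2: Z = R = 317 Ω
  C: Z = 1/(jωC) = -j/(ω·C) = 0 - j7.247 Ω
Step 3 — Parallel branch: R2 || C = 1/(1/R2 + 1/C) = 0.1656 - j7.244 Ω.
Step 4 — Series with R1: Z_total = R1 + (R2 || C) = 11.87 - j7.244 Ω = 13.9∠-31.4° Ω.
Step 5 — Source phasor: V = 32.9∠141.3° V = -25.68 + j20.57 V.
Step 6 — Current: I = V / Z = -2.347 + j0.3006 A = 2.367∠172.7° A.
Step 7 — Complex power: S = V·I* = 66.46 - j40.57 VA.
Step 8 — Real power: P = Re(S) = 66.46 W.
Step 9 — Reactive power: Q = Im(S) = -40.57 VAR.
Step 10 — Apparent power: |S| = 77.86 VA.
Step 11 — Power factor: PF = P/|S| = 0.8535 (leading).

(a) P = 66.46 W  (b) Q = -40.57 VAR  (c) S = 77.86 VA  (d) PF = 0.8535 (leading)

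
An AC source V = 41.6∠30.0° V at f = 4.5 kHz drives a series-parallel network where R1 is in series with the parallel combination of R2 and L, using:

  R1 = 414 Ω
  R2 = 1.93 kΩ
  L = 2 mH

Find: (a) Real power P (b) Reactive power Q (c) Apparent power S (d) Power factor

Step 1 — Angular frequency: ω = 2π·f = 2π·4500 = 2.827e+04 rad/s.
Step 2 — Component impedances:
  R1: Z = R = 414 Ω
  R2: Z = R = 1930 Ω
  L: Z = jωL = j·2.827e+04·0.002 = 0 + j56.55 Ω
Step 3 — Parallel branch: R2 || L = 1/(1/R2 + 1/L) = 1.655 + j56.5 Ω.
Step 4 — Series with R1: Z_total = R1 + (R2 || L) = 415.7 + j56.5 Ω = 419.5∠7.7° Ω.
Step 5 — Source phasor: V = 41.6∠30.0° V = 36.03 + j20.8 V.
Step 6 — Current: I = V / Z = 0.09178 + j0.03757 A = 0.09917∠22.3° A.
Step 7 — Complex power: S = V·I* = 4.088 + j0.5557 VA.
Step 8 — Real power: P = Re(S) = 4.088 W.
Step 9 — Reactive power: Q = Im(S) = 0.5557 VAR.
Step 10 — Apparent power: |S| = 4.126 VA.
Step 11 — Power factor: PF = P/|S| = 0.9909 (lagging).

(a) P = 4.088 W  (b) Q = 0.5557 VAR  (c) S = 4.126 VA  (d) PF = 0.9909 (lagging)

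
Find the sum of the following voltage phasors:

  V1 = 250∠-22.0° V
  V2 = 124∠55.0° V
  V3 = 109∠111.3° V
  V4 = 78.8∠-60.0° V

Step 1 — Convert each phasor to rectangular form:
  V1 = 250·(cos(-22.0°) + j·sin(-22.0°)) = 231.8 - j93.65 V
  V2 = 124·(cos(55.0°) + j·sin(55.0°)) = 71.12 + j101.6 V
  V3 = 109·(cos(111.3°) + j·sin(111.3°)) = -39.59 + j101.6 V
  V4 = 78.8·(cos(-60.0°) + j·sin(-60.0°)) = 39.4 - j68.24 V
Step 2 — Sum components: V_total = 302.7 + j41.23 V.
Step 3 — Convert to polar: |V_total| = 305.5 V, ∠V_total = 7.8°.

V_total = 305.5∠7.8° V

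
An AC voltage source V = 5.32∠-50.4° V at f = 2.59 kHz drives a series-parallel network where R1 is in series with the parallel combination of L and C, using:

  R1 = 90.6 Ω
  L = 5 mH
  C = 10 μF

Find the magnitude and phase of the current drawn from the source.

Step 1 — Angular frequency: ω = 2π·f = 2π·2590 = 1.627e+04 rad/s.
Step 2 — Component impedances:
  R1: Z = R = 90.6 Ω
  L: Z = jωL = j·1.627e+04·0.005 = 0 + j81.37 Ω
  C: Z = 1/(jωC) = -j/(ω·C) = 0 - j6.145 Ω
Step 3 — Parallel branch: L || C = 1/(1/L + 1/C) = 0 - j6.647 Ω.
Step 4 — Series with R1: Z_total = R1 + (L || C) = 90.6 - j6.647 Ω = 90.84∠-4.2° Ω.
Step 5 — Source phasor: V = 5.32∠-50.4° V = 3.391 - j4.099 V.
Step 6 — Ohm's law: I = V / Z_total = (3.391 - j4.099) / (90.6 - j6.647) = 0.04053 - j0.04227 A.
Step 7 — Convert to polar: |I| = 0.05856 A, ∠I = -46.2°.

I = 0.05856∠-46.2° A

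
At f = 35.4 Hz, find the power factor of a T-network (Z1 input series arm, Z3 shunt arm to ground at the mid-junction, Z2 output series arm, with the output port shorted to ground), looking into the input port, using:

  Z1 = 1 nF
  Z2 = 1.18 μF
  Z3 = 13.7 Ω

Step 1 — Angular frequency: ω = 2π·f = 2π·35.4 = 222.4 rad/s.
Step 2 — Component impedances:
  Z1: Z = 1/(jωC) = -j/(ω·C) = 0 - j4.496e+06 Ω
  Z2: Z = 1/(jωC) = -j/(ω·C) = 0 - j3810 Ω
  Z3: Z = R = 13.7 Ω
Step 3 — With the output port shorted to ground, the output series arm Z2 runs from the junction to ground; the shunt arm Z3 also runs from the junction to ground. They appear in parallel: Z3 || Z2 = 13.7 - j0.04926 Ω.
Step 4 — Series with input arm Z1: Z_in = Z1 + (Z3 || Z2) = 13.7 - j4.496e+06 Ω = 4.496e+06∠-90.0° Ω.
Step 5 — Power factor: PF = cos(φ) = Re(Z)/|Z| = 13.7/4.496e+06 = 3.047e-06.
Step 6 — Type: Im(Z) = -4.496e+06 ⇒ leading (phase φ = -90.0°).

PF = 3.047e-06 (leading, φ = -90.0°)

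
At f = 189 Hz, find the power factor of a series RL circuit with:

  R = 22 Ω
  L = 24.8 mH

Step 1 — Angular frequency: ω = 2π·f = 2π·189 = 1188 rad/s.
Step 2 — Component impedances:
  R: Z = R = 22 Ω
  L: Z = jωL = j·1188·0.0248 = 0 + j29.45 Ω
Step 3 — Series combination: Z_total = R + L = 22 + j29.45 Ω = 36.76∠53.2° Ω.
Step 4 — Power factor: PF = cos(φ) = Re(Z)/|Z| = 22/36.76 = 0.5985.
Step 5 — Type: Im(Z) = 29.45 ⇒ lagging (phase φ = 53.2°).

PF = 0.5985 (lagging, φ = 53.2°)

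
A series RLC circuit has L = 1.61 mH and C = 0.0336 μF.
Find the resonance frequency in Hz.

Step 1 — Resonance condition Im(Z)=0 gives ω₀ = 1/√(LC).
Step 2 — ω₀ = 1/√(0.00161·3.36e-08) = 1.36e+05 rad/s.
Step 3 — f₀ = ω₀/(2π) = 2.164e+04 Hz.

f₀ = 2.164e+04 Hz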